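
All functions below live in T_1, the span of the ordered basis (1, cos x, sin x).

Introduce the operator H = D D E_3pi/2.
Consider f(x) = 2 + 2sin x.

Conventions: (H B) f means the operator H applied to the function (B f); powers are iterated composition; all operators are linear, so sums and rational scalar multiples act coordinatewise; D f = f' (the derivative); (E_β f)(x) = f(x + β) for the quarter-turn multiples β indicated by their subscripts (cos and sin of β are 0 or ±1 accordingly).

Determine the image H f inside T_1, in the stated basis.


E_3pi/2 f = 2 - 2cos x
D E_3pi/2 f = 2sin x
D (D E_3pi/2) f = 2cos x

g(x) = 2cos x


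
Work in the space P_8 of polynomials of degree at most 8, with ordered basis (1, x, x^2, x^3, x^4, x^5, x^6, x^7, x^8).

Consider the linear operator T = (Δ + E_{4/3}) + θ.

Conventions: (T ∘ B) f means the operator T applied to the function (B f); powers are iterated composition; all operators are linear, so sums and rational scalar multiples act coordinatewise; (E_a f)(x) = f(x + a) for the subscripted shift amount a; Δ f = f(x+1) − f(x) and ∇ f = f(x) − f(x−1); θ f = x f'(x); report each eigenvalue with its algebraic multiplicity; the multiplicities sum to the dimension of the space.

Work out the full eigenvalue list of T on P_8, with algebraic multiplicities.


λ = 1 (multiplicity 1), λ = 2 (multiplicity 1), λ = 3 (multiplicity 1), λ = 4 (multiplicity 1), λ = 5 (multiplicity 1), λ = 6 (multiplicity 1), λ = 7 (multiplicity 1), λ = 8 (multiplicity 1), λ = 9 (multiplicity 1)

image of 1: 1
image of x: 2x + 7/3
image of x^2: 3x^2 + (14/3)x + 25/9
image of x^3: 4x^3 + 7x^2 + (25/3)x + 91/27
image of x^4: 5x^4 + (28/3)x^3 + (50/3)x^2 + (364/27)x + 337/81
image of x^5: 6x^5 + (35/3)x^4 + (250/9)x^3 + (910/27)x^2 + (1685/81)x + 1267/243
image of x^6: 7x^6 + 14x^5 + (125/3)x^4 + (1820/27)x^3 + (1685/27)x^2 + (2534/81)x + 4825/729
image of x^7: 8x^7 + (49/3)x^6 + (175/3)x^5 + (3185/27)x^4 + (11795/81)x^3 + (8869/81)x^2 + (33775/729)x + 18571/2187
image of x^8: 9x^8 + (56/3)x^7 + (700/9)x^6 + (5096/27)x^5 + (23590/81)x^4 + (70952/243)x^3 + (135100/729)x^2 + (148568/2187)x + 72097/6561
the matrix is upper triangular; its diagonal is (1, 2, 3, 4, 5, 6, 7, 8, 9)
for a triangular matrix the eigenvalues are the diagonal entries, with algebraic multiplicity their repetition count


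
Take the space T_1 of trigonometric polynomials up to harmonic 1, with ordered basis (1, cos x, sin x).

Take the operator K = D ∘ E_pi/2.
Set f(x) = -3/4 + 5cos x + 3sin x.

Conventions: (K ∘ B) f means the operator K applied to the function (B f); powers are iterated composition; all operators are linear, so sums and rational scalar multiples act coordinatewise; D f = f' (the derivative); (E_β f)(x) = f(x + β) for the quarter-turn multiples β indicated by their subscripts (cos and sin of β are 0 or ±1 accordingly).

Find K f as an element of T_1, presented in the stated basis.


E_pi/2 f = -3/4 + 3cos x - 5sin x
D E_pi/2 f = -5cos x - 3sin x

the result is g(x) = -5cos x - 3sin x


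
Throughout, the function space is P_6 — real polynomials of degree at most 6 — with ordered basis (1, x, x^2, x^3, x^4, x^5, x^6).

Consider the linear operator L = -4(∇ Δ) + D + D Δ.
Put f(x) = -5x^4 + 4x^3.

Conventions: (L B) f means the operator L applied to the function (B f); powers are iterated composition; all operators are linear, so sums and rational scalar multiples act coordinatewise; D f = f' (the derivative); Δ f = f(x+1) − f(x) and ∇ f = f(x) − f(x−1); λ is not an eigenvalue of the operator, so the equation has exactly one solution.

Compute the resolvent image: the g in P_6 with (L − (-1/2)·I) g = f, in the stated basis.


the image equals g(x) = -10x^4 + 88x^3 - 1248x^2 + 8400x - 32384

write g with unknown coordinates in the stated basis and equate coefficients in (L − (-1/2)·I) g = f
solving from the highest basis element down gives g = -10x^4 + 88x^3 - 1248x^2 + 8400x - 32384
check: L g = -40x^3 + 624x^2 - 4200x + 16192
so L g − (-1/2)·g = -5x^4 + 4x^3 = f ✓


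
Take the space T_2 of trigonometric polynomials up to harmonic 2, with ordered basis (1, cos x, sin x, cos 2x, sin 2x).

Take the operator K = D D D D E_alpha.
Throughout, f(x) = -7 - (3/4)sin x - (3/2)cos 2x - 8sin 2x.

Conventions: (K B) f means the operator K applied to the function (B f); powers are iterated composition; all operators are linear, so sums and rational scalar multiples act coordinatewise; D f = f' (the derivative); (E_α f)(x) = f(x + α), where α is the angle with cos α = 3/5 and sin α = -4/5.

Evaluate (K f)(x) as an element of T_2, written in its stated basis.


E_alpha f = -7 + (3/5)cos x - (9/20)sin x + (81/10)cos 2x + (4/5)sin 2x
D E_alpha f = -(9/20)cos x - (3/5)sin x + (8/5)cos 2x - (81/5)sin 2x
D D E_alpha f = -(3/5)cos x + (9/20)sin x - (162/5)cos 2x - (16/5)sin 2x
D (D D) E_alpha f = (9/20)cos x + (3/5)sin x - (32/5)cos 2x + (324/5)sin 2x
D (D D D E_alpha) f = (3/5)cos x - (9/20)sin x + (648/5)cos 2x + (64/5)sin 2x

g(x) = (3/5)cos x - (9/20)sin x + (648/5)cos 2x + (64/5)sin 2x


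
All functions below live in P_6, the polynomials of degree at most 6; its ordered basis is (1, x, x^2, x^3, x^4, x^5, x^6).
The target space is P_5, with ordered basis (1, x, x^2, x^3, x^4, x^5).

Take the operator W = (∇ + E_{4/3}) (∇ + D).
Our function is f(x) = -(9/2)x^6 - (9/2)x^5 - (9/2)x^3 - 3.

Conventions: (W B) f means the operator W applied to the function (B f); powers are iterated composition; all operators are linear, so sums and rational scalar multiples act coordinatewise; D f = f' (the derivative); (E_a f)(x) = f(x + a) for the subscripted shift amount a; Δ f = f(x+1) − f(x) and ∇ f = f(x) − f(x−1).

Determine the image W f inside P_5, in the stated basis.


∇ f = -27x^5 + 45x^4 - 45x^3 + 9x^2 + 9x - 9/2
D f = -27x^5 - (45/2)x^4 - (27/2)x^2
(∇ + D) f = -54x^5 + (45/2)x^4 - 45x^3 - (9/2)x^2 + 9x - 9/2
∇ (∇ + D) f = -270x^4 + 630x^3 - 810x^2 + 486x - 108
E_{4/3} (∇ + D) f = -54x^5 - (675/2)x^4 - 885x^3 - (2449/2)x^2 - 883x - 4745/18
(∇ + E_{4/3}) (∇ + D) f = -54x^5 - (1215/2)x^4 - 255x^3 - (4069/2)x^2 - 397x - 6689/18

the result is g(x) = -54x^5 - (1215/2)x^4 - 255x^3 - (4069/2)x^2 - 397x - 6689/18


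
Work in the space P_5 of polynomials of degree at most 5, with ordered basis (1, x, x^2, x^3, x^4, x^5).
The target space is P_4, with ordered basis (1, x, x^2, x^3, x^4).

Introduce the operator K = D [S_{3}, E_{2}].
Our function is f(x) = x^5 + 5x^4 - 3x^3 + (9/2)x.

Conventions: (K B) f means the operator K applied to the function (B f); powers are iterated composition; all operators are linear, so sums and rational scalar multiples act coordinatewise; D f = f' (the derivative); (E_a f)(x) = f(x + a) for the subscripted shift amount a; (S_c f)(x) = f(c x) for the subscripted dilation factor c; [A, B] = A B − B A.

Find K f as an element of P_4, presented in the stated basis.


g(x) = -6480x^3 - 32400x^2 - 54072x - 30816

E_{2} f = x^5 + 15x^4 + 77x^3 + 182x^2 + (417/2)x + 97
S_{3} E_{2} f = 243x^5 + 1215x^4 + 2079x^3 + 1638x^2 + (1251/2)x + 97
S_{3} f = 243x^5 + 405x^4 - 81x^3 + (27/2)x
E_{2} S_{3} f = 243x^5 + 2835x^4 + 12879x^3 + 28674x^2 + (62883/2)x + 13635
[S_{3}, E_{2}] f = -1620x^4 - 10800x^3 - 27036x^2 - 30816x - 13538
D [S_{3}, E_{2}] f = -6480x^3 - 32400x^2 - 54072x - 30816


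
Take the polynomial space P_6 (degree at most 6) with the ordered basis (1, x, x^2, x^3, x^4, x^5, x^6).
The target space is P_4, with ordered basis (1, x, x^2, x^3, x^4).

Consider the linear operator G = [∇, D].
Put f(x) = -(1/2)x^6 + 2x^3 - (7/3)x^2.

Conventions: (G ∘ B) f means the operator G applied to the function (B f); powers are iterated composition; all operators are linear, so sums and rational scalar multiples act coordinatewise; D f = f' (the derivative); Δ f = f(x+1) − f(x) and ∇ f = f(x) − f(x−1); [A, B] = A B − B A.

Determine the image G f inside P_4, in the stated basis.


the result is g(x) = 0

D f = -3x^5 + 6x^2 - (14/3)x
∇ D f = -15x^4 + 30x^3 - 30x^2 + 27x - 41/3
∇ f = -3x^5 + (15/2)x^4 - 10x^3 + (27/2)x^2 - (41/3)x + 29/6
D ∇ f = -15x^4 + 30x^3 - 30x^2 + 27x - 41/3
[∇, D] f = 0


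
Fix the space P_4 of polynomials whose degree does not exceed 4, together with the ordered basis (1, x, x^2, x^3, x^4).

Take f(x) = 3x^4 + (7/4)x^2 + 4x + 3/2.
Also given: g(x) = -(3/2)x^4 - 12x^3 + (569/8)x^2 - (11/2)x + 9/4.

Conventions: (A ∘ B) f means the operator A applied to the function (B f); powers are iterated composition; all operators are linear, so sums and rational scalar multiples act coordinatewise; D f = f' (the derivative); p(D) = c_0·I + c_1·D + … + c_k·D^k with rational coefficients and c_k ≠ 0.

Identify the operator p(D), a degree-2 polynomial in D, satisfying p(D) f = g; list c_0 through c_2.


p(D) = -(1/2)·I − D + 2·D^2, i.e. c_0 = -1/2, c_1 = -1, c_2 = 2

D^0 f = 3x^4 + (7/4)x^2 + 4x + 3/2
D^1 f = 12x^3 + (7/2)x + 4
D^2 f = 36x^2 + 7/2
matching coefficients of g against c_0 f + c_1 Df + … from the top degree down determines the c_i
solution: c_0 = -1/2, c_1 = -1, c_2 = 2


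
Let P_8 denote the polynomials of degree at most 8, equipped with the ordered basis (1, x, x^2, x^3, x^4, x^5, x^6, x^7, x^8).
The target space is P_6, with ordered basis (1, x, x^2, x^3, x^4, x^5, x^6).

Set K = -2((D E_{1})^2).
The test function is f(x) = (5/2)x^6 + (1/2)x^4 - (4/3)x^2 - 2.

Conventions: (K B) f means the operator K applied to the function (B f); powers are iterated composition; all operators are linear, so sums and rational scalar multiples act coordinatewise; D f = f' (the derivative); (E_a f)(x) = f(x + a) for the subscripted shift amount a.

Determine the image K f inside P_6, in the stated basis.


g(x) = -150x^4 - 1200x^3 - 3612x^2 - 4848x - 7328/3

E_{1} f = (5/2)x^6 + 15x^5 + 38x^4 + 52x^3 + (235/6)x^2 + (43/3)x - 1/3
D E_{1} f = 15x^5 + 75x^4 + 152x^3 + 156x^2 + (235/3)x + 43/3
E_{1} (D E_{1}) f = 15x^5 + 150x^4 + 602x^3 + 1212x^2 + (3664/3)x + 1472/3
D E_{1} (D E_{1}) f = 75x^4 + 600x^3 + 1806x^2 + 2424x + 3664/3
(-2((D E_{1})^2)) f = -150x^4 - 1200x^3 - 3612x^2 - 4848x - 7328/3


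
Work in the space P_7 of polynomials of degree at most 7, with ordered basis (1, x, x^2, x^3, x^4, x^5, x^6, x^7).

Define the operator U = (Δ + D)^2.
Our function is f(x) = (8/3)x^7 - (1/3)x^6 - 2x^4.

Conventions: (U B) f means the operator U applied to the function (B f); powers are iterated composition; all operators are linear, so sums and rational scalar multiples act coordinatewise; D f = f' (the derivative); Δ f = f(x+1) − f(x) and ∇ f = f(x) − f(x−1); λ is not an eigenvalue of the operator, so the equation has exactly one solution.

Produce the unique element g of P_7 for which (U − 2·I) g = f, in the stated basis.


write g with unknown coordinates in the stated basis and equate coefficients in (U − 2·I) g = f
solving from the highest basis element down gives g = -(4/3)x^7 + (1/6)x^6 - 112x^5 - 269x^4 - (14920/3)x^3 - (27417/2)x^2 - (217864/3)x - 539761/6
check: U g = -224x^5 - 540x^4 - (29840/3)x^3 - 27417x^2 - (435728/3)x - 539761/3
so U g − 2·g = (8/3)x^7 - (1/3)x^6 - 2x^4 = f ✓

the image equals g(x) = -(4/3)x^7 + (1/6)x^6 - 112x^5 - 269x^4 - (14920/3)x^3 - (27417/2)x^2 - (217864/3)x - 539761/6


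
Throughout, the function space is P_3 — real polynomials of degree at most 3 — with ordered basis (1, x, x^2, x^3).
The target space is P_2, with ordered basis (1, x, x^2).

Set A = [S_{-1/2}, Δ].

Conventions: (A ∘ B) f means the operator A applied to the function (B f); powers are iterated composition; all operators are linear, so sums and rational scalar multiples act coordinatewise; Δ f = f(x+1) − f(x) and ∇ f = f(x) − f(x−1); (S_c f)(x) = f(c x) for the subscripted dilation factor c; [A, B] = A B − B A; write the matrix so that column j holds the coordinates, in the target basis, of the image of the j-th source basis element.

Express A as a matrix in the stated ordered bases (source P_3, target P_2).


image of 1: 0
image of x: 3/2
image of x^2: -(3/2)x + 3/4
image of x^3: (9/8)x^2 - (9/8)x + 9/8
each image's coordinates form column j of the matrix

the matrix is [[0, 3/2, 3/4, 9/8]; [0, 0, -3/2, -9/8]; [0, 0, 0, 9/8]] (rows listed top to bottom)


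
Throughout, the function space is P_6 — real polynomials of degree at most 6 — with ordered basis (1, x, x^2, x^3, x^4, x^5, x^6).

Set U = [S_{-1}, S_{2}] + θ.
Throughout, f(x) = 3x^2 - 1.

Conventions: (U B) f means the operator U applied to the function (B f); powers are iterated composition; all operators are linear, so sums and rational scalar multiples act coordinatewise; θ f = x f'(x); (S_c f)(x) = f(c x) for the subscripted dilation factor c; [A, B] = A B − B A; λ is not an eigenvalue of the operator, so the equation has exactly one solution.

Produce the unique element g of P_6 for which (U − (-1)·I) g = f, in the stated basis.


g(x) = x^2 - 1

write g with unknown coordinates in the stated basis and equate coefficients in (U − (-1)·I) g = f
solving from the highest basis element down gives g = x^2 - 1
check: U g = 2x^2
so U g − (-1)·g = 3x^2 - 1 = f ✓


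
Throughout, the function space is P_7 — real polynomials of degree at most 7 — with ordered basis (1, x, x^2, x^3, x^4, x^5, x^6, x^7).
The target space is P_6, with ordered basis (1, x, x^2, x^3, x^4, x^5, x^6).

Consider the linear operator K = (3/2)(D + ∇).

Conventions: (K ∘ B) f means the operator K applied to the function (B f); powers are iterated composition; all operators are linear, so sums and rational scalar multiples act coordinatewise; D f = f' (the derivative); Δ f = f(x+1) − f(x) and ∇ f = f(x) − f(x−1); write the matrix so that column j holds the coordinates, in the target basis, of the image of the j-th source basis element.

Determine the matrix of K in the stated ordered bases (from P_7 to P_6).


the matrix is [[0, 3, -3/2, 3/2, -3/2, 3/2, -3/2, 3/2]; [0, 0, 6, -9/2, 6, -15/2, 9, -21/2]; [0, 0, 0, 9, -9, 15, -45/2, 63/2]; [0, 0, 0, 0, 12, -15, 30, -105/2]; [0, 0, 0, 0, 0, 15, -45/2, 105/2]; [0, 0, 0, 0, 0, 0, 18, -63/2]; [0, 0, 0, 0, 0, 0, 0, 21]] (rows listed top to bottom)

image of 1: 0
image of x: 3
image of x^2: 6x - 3/2
image of x^3: 9x^2 - (9/2)x + 3/2
image of x^4: 12x^3 - 9x^2 + 6x - 3/2
image of x^5: 15x^4 - 15x^3 + 15x^2 - (15/2)x + 3/2
image of x^6: 18x^5 - (45/2)x^4 + 30x^3 - (45/2)x^2 + 9x - 3/2
image of x^7: 21x^6 - (63/2)x^5 + (105/2)x^4 - (105/2)x^3 + (63/2)x^2 - (21/2)x + 3/2
each image's coordinates form column j of the matrix


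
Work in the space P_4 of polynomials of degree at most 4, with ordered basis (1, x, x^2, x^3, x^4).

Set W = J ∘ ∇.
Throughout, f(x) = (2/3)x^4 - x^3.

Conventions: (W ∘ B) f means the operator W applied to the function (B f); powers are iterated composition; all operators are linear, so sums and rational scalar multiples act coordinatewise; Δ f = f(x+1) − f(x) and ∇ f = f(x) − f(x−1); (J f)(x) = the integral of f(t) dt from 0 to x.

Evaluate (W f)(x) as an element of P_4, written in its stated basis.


∇ f = (8/3)x^3 - 7x^2 + (17/3)x - 5/3
J ∇ f = (2/3)x^4 - (7/3)x^3 + (17/6)x^2 - (5/3)x

g(x) = (2/3)x^4 - (7/3)x^3 + (17/6)x^2 - (5/3)x


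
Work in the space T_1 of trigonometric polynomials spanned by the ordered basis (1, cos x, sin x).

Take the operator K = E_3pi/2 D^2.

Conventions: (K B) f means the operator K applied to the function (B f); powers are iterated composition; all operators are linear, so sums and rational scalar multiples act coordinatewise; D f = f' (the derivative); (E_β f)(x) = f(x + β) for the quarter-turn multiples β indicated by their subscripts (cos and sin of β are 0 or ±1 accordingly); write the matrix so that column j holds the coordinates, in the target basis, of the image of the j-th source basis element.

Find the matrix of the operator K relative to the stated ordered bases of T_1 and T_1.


image of 1: 0
image of cos x: -sin x
image of sin x: cos x
each image's coordinates form column j of the matrix

the matrix is [[0, 0, 0]; [0, 0, 1]; [0, -1, 0]] (rows listed top to bottom)


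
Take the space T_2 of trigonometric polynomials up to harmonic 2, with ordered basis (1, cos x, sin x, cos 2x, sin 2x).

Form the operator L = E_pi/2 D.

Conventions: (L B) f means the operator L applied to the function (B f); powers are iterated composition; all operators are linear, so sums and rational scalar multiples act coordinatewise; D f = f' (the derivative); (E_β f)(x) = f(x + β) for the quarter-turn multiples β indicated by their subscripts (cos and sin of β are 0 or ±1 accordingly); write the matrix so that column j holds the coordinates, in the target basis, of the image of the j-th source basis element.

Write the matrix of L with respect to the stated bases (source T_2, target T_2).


the matrix is [[0, 0, 0, 0, 0]; [0, -1, 0, 0, 0]; [0, 0, -1, 0, 0]; [0, 0, 0, 0, -2]; [0, 0, 0, 2, 0]] (rows listed top to bottom)

image of 1: 0
image of cos x: -cos x
image of sin x: -sin x
image of cos 2x: 2sin 2x
image of sin 2x: -2cos 2x
each image's coordinates form column j of the matrix


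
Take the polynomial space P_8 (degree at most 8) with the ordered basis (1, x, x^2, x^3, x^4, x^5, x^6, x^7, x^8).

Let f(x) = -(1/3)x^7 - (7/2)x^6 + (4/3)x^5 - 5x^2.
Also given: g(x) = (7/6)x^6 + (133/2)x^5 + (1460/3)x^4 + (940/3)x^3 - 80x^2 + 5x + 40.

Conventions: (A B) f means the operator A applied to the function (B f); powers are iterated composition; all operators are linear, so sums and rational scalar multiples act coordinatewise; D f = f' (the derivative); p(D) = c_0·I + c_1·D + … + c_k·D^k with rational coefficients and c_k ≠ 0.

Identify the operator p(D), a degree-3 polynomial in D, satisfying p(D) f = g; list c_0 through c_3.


c_0 = 0, c_1 = -1/2, c_2 = -4, c_3 = -1

D^0 f = -(1/3)x^7 - (7/2)x^6 + (4/3)x^5 - 5x^2
D^1 f = -(7/3)x^6 - 21x^5 + (20/3)x^4 - 10x
D^2 f = -14x^5 - 105x^4 + (80/3)x^3 - 10
D^3 f = -70x^4 - 420x^3 + 80x^2
matching coefficients of g against c_0 f + c_1 Df + … from the top degree down determines the c_i
solution: c_0 = 0, c_1 = -1/2, c_2 = -4, c_3 = -1


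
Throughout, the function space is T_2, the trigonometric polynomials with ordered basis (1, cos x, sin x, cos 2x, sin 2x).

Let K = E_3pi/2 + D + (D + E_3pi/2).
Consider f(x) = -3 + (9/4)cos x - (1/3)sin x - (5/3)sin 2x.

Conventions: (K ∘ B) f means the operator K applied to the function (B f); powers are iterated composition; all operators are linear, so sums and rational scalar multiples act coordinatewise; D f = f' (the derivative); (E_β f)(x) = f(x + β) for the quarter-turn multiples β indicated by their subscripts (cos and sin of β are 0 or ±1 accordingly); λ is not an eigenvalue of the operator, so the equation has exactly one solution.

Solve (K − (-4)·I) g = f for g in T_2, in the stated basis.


the image equals g(x) = -1/2 + (9/16)cos x - (1/12)sin x + (1/3)cos 2x - (1/6)sin 2x

write g with unknown coordinates in the stated basis and equate coefficients in (K − (-4)·I) g = f
solving from the highest basis element down gives g = -1/2 + (9/16)cos x - (1/12)sin x + (1/3)cos 2x - (1/6)sin 2x
check: K g = -1 - (4/3)cos 2x - sin 2x
so K g − (-4)·g = -3 + (9/4)cos x - (1/3)sin x - (5/3)sin 2x = f ✓


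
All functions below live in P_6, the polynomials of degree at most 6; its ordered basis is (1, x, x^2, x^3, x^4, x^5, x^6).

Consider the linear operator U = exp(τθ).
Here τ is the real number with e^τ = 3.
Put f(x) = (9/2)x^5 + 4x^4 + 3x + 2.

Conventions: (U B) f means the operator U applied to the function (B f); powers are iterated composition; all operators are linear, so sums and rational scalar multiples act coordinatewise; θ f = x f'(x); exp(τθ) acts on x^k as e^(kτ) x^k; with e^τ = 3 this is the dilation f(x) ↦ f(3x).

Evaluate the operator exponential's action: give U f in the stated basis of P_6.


the result is g(x) = (2187/2)x^5 + 324x^4 + 9x + 2

exp(τθ) x^k = e^(kτ) x^k; with e^τ = 3 this sends x^k to 3^k x^k
x ↦ 3 x
x^4 ↦ 81 x^4
x^5 ↦ 243 x^5
applying this coordinatewise to f: exp(τθ) f = (2187/2)x^5 + 324x^4 + 9x + 2


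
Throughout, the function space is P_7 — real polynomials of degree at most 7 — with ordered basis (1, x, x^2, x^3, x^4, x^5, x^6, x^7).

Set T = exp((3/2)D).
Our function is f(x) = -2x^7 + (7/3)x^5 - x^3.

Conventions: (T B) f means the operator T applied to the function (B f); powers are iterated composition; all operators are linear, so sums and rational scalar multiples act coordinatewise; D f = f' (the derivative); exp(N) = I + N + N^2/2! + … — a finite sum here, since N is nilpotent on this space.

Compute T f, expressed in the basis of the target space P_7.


order-1 term: -21x^6 + (35/2)x^4 - (9/2)x^2
order-2 term: -(189/2)x^5 + (105/2)x^3 - (27/4)x
order-3 term: -(945/4)x^4 + (315/4)x^2 - 27/8
order-4 term: -(2835/8)x^3 + (945/16)x
order-5 term: -(5103/16)x^2 + 567/32
order-6 term: -(5103/32)x
order-7 term: -2187/64
the series for exp((3/2)D) f terminates at order 7
exp((3/2)D) f = -2x^7 - 21x^6 - (553/6)x^5 - (875/4)x^4 - (2423/8)x^3 - (3915/16)x^2 - (3429/32)x - 1269/64

g(x) = -2x^7 - 21x^6 - (553/6)x^5 - (875/4)x^4 - (2423/8)x^3 - (3915/16)x^2 - (3429/32)x - 1269/64


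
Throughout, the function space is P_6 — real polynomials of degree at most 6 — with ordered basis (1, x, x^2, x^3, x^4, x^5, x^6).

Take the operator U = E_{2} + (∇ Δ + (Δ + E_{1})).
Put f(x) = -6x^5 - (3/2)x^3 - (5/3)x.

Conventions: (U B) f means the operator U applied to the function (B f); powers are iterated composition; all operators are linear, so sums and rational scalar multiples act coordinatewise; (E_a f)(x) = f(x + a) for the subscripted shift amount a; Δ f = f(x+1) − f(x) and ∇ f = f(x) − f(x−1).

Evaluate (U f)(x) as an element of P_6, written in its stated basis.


the result is g(x) = -12x^5 - 120x^4 - 483x^3 - 618x^2 - (1918/3)x - 677/3

E_{2} f = -6x^5 - 60x^4 - (483/2)x^3 - 489x^2 - (1499/3)x - 622/3
Δ f = -30x^4 - 60x^3 - (129/2)x^2 - (69/2)x - 55/6
∇ Δ f = -120x^3 - 69x
Δ f = -30x^4 - 60x^3 - (129/2)x^2 - (69/2)x - 55/6
E_{1} f = -6x^5 - 30x^4 - (123/2)x^3 - (129/2)x^2 - (217/6)x - 55/6
(Δ + E_{1}) f = -6x^5 - 60x^4 - (243/2)x^3 - 129x^2 - (212/3)x - 55/3
(∇ Δ + (Δ + E_{1})) f = -6x^5 - 60x^4 - (483/2)x^3 - 129x^2 - (419/3)x - 55/3
(E_{2} + (∇ Δ + (Δ + E_{1}))) f = -12x^5 - 120x^4 - 483x^3 - 618x^2 - (1918/3)x - 677/3


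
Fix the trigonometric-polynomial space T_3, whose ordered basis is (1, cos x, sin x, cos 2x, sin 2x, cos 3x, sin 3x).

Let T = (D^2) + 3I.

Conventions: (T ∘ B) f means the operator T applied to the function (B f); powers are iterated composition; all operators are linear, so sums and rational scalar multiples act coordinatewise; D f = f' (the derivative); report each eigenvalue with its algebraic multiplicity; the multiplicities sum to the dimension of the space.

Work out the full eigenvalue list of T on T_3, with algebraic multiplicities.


λ = -6 (multiplicity 2), λ = -1 (multiplicity 2), λ = 2 (multiplicity 2), λ = 3 (multiplicity 1)

image of 1: 3
image of cos x: 2cos x
image of sin x: 2sin x
image of cos 2x: -cos 2x
image of sin 2x: -sin 2x
image of cos 3x: -6cos 3x
image of sin 3x: -6sin 3x
the matrix is diagonal; its diagonal is (3, 2, 2, -1, -1, -6, -6)
for a triangular matrix the eigenvalues are the diagonal entries, with algebraic multiplicity their repetition count


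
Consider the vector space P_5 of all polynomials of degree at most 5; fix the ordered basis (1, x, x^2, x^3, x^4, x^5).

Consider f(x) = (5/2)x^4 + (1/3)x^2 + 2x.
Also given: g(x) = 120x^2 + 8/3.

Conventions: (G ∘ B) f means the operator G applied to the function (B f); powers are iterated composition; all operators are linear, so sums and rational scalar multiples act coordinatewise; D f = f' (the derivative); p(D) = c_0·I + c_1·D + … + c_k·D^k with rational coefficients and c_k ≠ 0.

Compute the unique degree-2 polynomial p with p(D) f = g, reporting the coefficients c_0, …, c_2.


D^0 f = (5/2)x^4 + (1/3)x^2 + 2x
D^1 f = 10x^3 + (2/3)x + 2
D^2 f = 30x^2 + 2/3
matching coefficients of g against c_0 f + c_1 Df + … from the top degree down determines the c_i
solution: c_0 = 0, c_1 = 0, c_2 = 4

c_0 = 0, c_1 = 0, c_2 = 4


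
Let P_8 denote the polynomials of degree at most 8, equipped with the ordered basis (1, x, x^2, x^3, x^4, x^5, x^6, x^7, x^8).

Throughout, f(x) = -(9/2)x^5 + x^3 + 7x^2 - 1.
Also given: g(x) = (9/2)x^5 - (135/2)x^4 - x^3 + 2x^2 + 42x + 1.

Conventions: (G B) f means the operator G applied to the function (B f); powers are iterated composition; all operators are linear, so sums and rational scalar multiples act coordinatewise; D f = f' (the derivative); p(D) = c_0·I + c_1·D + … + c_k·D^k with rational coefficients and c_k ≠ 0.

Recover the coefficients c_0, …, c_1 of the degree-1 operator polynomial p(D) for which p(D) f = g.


c_0 = -1, c_1 = 3

D^0 f = -(9/2)x^5 + x^3 + 7x^2 - 1
D^1 f = -(45/2)x^4 + 3x^2 + 14x
matching coefficients of g against c_0 f + c_1 Df + … from the top degree down determines the c_i
solution: c_0 = -1, c_1 = 3


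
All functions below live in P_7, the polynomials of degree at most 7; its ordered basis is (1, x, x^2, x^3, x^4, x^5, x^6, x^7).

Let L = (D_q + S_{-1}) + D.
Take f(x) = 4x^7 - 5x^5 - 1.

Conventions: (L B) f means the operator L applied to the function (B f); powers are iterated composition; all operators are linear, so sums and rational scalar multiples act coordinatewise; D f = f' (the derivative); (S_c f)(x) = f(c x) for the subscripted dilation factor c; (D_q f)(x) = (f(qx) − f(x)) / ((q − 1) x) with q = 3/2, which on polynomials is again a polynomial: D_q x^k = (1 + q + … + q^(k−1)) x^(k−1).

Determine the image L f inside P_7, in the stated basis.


the image equals g(x) = -4x^7 + (2507/16)x^6 + 5x^5 - (1455/16)x^4 - 1

D_q f = (2059/16)x^6 - (1055/16)x^4
S_{-1} f = -4x^7 + 5x^5 - 1
(D_q + S_{-1}) f = -4x^7 + (2059/16)x^6 + 5x^5 - (1055/16)x^4 - 1
D f = 28x^6 - 25x^4
((D_q + S_{-1}) + D) f = -4x^7 + (2507/16)x^6 + 5x^5 - (1455/16)x^4 - 1


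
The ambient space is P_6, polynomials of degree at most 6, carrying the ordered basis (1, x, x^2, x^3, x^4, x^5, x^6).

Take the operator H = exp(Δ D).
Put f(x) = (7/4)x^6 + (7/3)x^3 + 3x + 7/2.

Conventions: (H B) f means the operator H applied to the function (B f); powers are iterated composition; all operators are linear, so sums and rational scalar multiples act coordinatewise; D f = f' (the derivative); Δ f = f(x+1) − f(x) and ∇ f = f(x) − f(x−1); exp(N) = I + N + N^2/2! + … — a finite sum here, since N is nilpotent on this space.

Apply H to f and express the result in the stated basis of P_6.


the result is g(x) = (7/4)x^6 + (105/2)x^4 + (322/3)x^3 + 420x^2 + (1399/2)x + 1197/2

order-1 term: (105/2)x^4 + 105x^3 + 105x^2 + (133/2)x + 35/2
order-2 term: 315x^2 + 630x + 735/2
order-3 term: 210
the series for exp(Δ D) f terminates at order 3
exp(Δ D) f = (7/4)x^6 + (105/2)x^4 + (322/3)x^3 + 420x^2 + (1399/2)x + 1197/2


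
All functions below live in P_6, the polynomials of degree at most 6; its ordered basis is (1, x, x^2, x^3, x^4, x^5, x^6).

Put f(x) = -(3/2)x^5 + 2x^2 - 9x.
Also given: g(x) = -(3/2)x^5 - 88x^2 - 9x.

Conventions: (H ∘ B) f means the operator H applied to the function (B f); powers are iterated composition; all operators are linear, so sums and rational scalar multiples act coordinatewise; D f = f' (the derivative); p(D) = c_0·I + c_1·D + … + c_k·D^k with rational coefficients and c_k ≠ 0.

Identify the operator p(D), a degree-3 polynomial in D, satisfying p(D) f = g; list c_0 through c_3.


p(D) = I + D^3, i.e. c_0 = 1, c_1 = 0, c_2 = 0, c_3 = 1

D^0 f = -(3/2)x^5 + 2x^2 - 9x
D^1 f = -(15/2)x^4 + 4x - 9
D^2 f = -30x^3 + 4
D^3 f = -90x^2
matching coefficients of g against c_0 f + c_1 Df + … from the top degree down determines the c_i
solution: c_0 = 1, c_1 = 0, c_2 = 0, c_3 = 1


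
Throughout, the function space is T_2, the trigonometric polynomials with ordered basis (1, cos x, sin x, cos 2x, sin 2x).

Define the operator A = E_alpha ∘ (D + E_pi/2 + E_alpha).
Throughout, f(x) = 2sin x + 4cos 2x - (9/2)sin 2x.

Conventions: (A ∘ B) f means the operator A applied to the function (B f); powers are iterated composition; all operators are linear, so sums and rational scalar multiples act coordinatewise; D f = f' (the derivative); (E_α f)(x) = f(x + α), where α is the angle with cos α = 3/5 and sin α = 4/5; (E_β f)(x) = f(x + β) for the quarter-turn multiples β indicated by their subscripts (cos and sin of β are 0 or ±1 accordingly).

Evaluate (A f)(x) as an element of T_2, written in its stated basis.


D f = 2cos x - 9cos 2x - 8sin 2x
E_pi/2 f = 2cos x - 4cos 2x + (9/2)sin 2x
E_alpha f = (8/5)cos x + (6/5)sin x - (136/25)cos 2x - (129/50)sin 2x
(D + E_pi/2 + E_alpha) f = (28/5)cos x + (6/5)sin x - (461/25)cos 2x - (152/25)sin 2x
E_alpha (D + E_pi/2 + E_alpha) f = (108/25)cos x - (94/25)sin x - (421/625)cos 2x + (12128/625)sin 2x

the image equals g(x) = (108/25)cos x - (94/25)sin x - (421/625)cos 2x + (12128/625)sin 2x


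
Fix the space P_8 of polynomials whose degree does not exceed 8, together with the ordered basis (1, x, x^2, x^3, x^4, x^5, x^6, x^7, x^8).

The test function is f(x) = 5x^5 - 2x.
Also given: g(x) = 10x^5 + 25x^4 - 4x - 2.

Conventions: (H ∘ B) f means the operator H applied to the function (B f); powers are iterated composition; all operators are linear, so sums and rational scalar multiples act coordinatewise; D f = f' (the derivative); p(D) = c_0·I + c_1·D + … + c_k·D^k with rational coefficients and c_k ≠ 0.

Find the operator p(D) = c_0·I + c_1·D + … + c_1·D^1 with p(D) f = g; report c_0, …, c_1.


D^0 f = 5x^5 - 2x
D^1 f = 25x^4 - 2
matching coefficients of g against c_0 f + c_1 Df + … from the top degree down determines the c_i
solution: c_0 = 2, c_1 = 1

c_0 = 2, c_1 = 1


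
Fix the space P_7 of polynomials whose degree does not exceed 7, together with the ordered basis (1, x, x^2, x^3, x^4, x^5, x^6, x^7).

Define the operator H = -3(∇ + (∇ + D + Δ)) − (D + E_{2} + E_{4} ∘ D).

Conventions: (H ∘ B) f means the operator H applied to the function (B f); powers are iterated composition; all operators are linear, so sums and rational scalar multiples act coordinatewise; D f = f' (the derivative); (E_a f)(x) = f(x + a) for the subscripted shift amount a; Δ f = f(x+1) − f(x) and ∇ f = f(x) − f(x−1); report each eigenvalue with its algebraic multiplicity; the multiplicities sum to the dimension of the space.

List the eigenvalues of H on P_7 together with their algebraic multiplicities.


λ = -1 (multiplicity 8)

image of 1: -1
image of x: -x - 16
image of x^2: -x^2 - 32x - 9
image of x^3: -x^3 - 48x^2 - 27x - 65
image of x^4: -x^4 - 64x^3 - 54x^2 - 260x - 269
image of x^5: -x^5 - 80x^4 - 90x^3 - 650x^2 - 1345x - 1321
image of x^6: -x^6 - 96x^5 - 135x^4 - 1300x^3 - 4035x^2 - 7926x - 6205
image of x^7: -x^7 - 112x^6 - 189x^5 - 2275x^4 - 9415x^3 - 27741x^2 - 43435x - 28809
the matrix is upper triangular; its diagonal is (-1, -1, -1, -1, -1, -1, -1, -1)
for a triangular matrix the eigenvalues are the diagonal entries, with algebraic multiplicity their repetition count


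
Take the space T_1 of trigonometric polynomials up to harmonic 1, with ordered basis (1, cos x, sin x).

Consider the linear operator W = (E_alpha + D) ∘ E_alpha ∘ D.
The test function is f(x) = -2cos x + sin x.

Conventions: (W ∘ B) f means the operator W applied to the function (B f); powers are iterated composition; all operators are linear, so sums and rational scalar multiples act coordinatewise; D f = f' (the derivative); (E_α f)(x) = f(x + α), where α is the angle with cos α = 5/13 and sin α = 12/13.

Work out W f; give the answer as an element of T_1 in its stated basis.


the image equals g(x) = (95/169)cos x - (735/169)sin x

D f = cos x + 2sin x
E_alpha D f = (29/13)cos x - (2/13)sin x
E_alpha E_alpha D f = (121/169)cos x - (358/169)sin x
D E_alpha D f = -(2/13)cos x - (29/13)sin x
(E_alpha + D) E_alpha D f = (95/169)cos x - (735/169)sin x


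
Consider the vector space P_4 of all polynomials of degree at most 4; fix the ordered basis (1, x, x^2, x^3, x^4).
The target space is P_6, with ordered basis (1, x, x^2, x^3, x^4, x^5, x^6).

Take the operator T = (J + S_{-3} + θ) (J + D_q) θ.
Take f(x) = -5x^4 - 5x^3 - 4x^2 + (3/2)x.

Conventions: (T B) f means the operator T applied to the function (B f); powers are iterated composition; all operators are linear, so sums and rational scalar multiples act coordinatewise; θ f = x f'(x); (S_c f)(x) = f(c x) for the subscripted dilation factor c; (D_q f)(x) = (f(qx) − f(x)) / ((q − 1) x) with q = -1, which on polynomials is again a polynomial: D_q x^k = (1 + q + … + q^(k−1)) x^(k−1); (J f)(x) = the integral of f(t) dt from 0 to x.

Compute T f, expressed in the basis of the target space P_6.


θ f = -20x^4 - 15x^3 - 8x^2 + (3/2)x
J θ f = -4x^5 - (15/4)x^4 - (8/3)x^3 + (3/4)x^2
D_q θ f = -15x^2 + 3/2
(J + D_q) θ f = -4x^5 - (15/4)x^4 - (8/3)x^3 - (57/4)x^2 + 3/2
J (J + D_q) θ f = -(2/3)x^6 - (3/4)x^5 - (2/3)x^4 - (19/4)x^3 + (3/2)x
S_{-3} (J + D_q) θ f = 972x^5 - (1215/4)x^4 + 72x^3 - (513/4)x^2 + 3/2
θ (J + D_q) θ f = -20x^5 - 15x^4 - 8x^3 - (57/2)x^2
(J + S_{-3} + θ) (J + D_q) θ f = -(2/3)x^6 + (3805/4)x^5 - (3833/12)x^4 + (237/4)x^3 - (627/4)x^2 + (3/2)x + 3/2

the image equals g(x) = -(2/3)x^6 + (3805/4)x^5 - (3833/12)x^4 + (237/4)x^3 - (627/4)x^2 + (3/2)x + 3/2


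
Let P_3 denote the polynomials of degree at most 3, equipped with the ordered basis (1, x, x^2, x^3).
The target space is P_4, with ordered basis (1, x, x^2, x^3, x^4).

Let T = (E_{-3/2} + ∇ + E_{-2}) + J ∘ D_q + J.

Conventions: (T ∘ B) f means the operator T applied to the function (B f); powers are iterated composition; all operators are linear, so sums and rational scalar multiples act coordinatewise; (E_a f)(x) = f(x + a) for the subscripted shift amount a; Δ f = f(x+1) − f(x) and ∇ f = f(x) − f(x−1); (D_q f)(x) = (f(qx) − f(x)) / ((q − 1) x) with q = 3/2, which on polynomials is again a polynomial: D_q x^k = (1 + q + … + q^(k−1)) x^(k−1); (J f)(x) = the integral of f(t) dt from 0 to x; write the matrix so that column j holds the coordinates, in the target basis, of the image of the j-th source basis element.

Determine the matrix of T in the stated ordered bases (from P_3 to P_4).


image of 1: x + 2
image of x: (1/2)x^2 + 3x - 5/2
image of x^2: (1/3)x^3 + (13/4)x^2 - 5x + 21/4
image of x^3: (1/4)x^4 + (43/12)x^3 - (15/2)x^2 + (63/4)x - 83/8
each image's coordinates form column j of the matrix

the matrix is [[2, -5/2, 21/4, -83/8]; [1, 3, -5, 63/4]; [0, 1/2, 13/4, -15/2]; [0, 0, 1/3, 43/12]; [0, 0, 0, 1/4]] (rows listed top to bottom)


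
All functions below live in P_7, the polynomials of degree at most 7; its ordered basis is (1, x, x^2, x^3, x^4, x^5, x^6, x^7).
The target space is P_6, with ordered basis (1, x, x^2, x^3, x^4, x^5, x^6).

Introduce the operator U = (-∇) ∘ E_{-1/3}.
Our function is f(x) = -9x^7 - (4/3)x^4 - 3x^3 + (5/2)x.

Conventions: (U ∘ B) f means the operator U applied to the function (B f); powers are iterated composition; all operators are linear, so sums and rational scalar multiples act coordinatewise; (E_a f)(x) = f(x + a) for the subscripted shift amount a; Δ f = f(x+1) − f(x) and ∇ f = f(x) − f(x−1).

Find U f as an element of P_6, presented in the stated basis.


E_{-1/3} f = -9x^7 + 21x^6 - 21x^5 + (31/3)x^4 - (46/9)x^3 + (26/9)x^2 + (29/18)x - 119/162
∇ E_{-1/3} f = -63x^6 + 315x^5 - 735x^4 + (2959/3)x^3 - (2374/3)x^2 + (3208/9)x - 1219/18
(-∇) E_{-1/3} f = 63x^6 - 315x^5 + 735x^4 - (2959/3)x^3 + (2374/3)x^2 - (3208/9)x + 1219/18

the result is g(x) = 63x^6 - 315x^5 + 735x^4 - (2959/3)x^3 + (2374/3)x^2 - (3208/9)x + 1219/18


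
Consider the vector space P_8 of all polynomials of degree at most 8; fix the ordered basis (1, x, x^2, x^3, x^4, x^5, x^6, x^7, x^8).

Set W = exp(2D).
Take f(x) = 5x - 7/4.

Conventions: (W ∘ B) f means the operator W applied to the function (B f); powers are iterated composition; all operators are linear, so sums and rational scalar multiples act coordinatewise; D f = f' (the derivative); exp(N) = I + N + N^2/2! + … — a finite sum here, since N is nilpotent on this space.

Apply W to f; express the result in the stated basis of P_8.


the result is g(x) = 5x + 33/4

order-1 term: 10
the series for exp(2D) f terminates at order 1
exp(2D) f = 5x + 33/4


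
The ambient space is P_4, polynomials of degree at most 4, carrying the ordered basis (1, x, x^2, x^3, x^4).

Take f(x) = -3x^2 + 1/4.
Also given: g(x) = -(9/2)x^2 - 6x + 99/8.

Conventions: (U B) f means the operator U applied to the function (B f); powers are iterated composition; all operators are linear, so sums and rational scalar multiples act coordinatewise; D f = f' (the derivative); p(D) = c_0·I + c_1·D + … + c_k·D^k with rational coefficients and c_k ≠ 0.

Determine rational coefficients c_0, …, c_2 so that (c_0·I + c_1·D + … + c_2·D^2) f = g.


p(D) = (3/2)·I + D − 2·D^2, i.e. c_0 = 3/2, c_1 = 1, c_2 = -2

D^0 f = -3x^2 + 1/4
D^1 f = -6x
D^2 f = -6
matching coefficients of g against c_0 f + c_1 Df + … from the top degree down determines the c_i
solution: c_0 = 3/2, c_1 = 1, c_2 = -2


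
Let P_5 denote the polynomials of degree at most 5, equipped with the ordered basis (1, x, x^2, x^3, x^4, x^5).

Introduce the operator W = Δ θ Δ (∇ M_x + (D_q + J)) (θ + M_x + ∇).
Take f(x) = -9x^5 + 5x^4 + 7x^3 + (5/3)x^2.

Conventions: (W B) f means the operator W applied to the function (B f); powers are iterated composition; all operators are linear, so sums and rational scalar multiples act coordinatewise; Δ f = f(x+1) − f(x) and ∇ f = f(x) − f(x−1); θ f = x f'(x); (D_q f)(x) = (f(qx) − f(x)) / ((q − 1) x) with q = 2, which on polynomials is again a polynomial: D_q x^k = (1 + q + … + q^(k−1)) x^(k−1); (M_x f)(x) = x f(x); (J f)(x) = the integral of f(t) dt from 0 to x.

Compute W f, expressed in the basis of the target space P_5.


θ f = -45x^5 + 20x^4 + 21x^3 + (10/3)x^2
M_x f = -9x^6 + 5x^5 + 7x^4 + (5/3)x^3
∇ f = -45x^4 + 110x^3 - 99x^2 + (142/3)x - 26/3
(θ + M_x + ∇) f = -9x^6 - 40x^5 - 18x^4 + (398/3)x^3 - (287/3)x^2 + (142/3)x - 26/3
M_x (θ + M_x + ∇) f = -9x^7 - 40x^6 - 18x^5 + (398/3)x^4 - (287/3)x^3 + (142/3)x^2 - (26/3)x
∇ M_x (θ + M_x + ∇) f = -63x^6 - 51x^5 + 195x^4 + (677/3)x^3 - 852x^2 + (2476/3)x - 814/3
D_q (θ + M_x + ∇) f = -567x^5 - 1240x^4 - 270x^3 + (2786/3)x^2 - 287x + 142/3
J (θ + M_x + ∇) f = -(9/7)x^7 - (20/3)x^6 - (18/5)x^5 + (199/6)x^4 - (287/9)x^3 + (71/3)x^2 - (26/3)x
(D_q + J) (θ + M_x + ∇) f = -(9/7)x^7 - (20/3)x^6 - (2853/5)x^5 - (7241/6)x^4 - (2717/9)x^3 + (2857/3)x^2 - (887/3)x + 142/3
(∇ M_x + (D_q + J)) (θ + M_x + ∇) f = -(9/7)x^7 - (209/3)x^6 - (3108/5)x^5 - (6071/6)x^4 - (686/9)x^3 + (301/3)x^2 + (1589/3)x - 224
Δ (∇ M_x + (D_q + J)) (θ + M_x + ∇) f = -9x^6 - 445x^5 - 4198x^4 - (35105/3)x^3 - (40763/3)x^2 - (22831/3)x - 724883/630
θ Δ (∇ M_x + (D_q + J)) (θ + M_x + ∇) f = -54x^6 - 2225x^5 - 16792x^4 - 35105x^3 - (81526/3)x^2 - (22831/3)x
Δ θ Δ (∇ M_x + (D_q + J)) (θ + M_x + ∇) f = -324x^5 - 11935x^4 - 90498x^3 - 229127x^2 - (714848/3)x - 266885/3

the image equals g(x) = -324x^5 - 11935x^4 - 90498x^3 - 229127x^2 - (714848/3)x - 266885/3


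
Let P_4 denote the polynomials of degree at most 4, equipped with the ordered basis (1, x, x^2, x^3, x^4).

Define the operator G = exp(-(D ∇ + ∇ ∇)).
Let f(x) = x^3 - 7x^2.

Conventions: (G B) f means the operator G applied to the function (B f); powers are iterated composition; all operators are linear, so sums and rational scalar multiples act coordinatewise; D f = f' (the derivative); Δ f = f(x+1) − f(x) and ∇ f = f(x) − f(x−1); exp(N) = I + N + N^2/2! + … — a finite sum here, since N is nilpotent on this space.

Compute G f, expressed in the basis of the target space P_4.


the result is g(x) = x^3 - 7x^2 - 12x + 37

order-1 term: -12x + 37
the series for exp(-(D ∇ + ∇ ∇)) f terminates at order 1
exp(-(D ∇ + ∇ ∇)) f = x^3 - 7x^2 - 12x + 37
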